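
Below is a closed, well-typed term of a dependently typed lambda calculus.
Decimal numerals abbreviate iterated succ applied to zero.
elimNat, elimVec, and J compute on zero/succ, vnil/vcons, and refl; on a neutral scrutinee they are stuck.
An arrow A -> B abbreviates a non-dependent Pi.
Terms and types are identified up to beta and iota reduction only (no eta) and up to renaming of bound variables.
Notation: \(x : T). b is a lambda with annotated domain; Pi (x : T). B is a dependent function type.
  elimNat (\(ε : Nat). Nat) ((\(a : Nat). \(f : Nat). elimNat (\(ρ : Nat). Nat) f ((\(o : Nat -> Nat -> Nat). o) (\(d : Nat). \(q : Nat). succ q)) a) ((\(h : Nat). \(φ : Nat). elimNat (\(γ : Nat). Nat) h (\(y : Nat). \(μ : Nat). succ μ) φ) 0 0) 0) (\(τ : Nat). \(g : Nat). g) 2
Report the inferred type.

type:
  Nat


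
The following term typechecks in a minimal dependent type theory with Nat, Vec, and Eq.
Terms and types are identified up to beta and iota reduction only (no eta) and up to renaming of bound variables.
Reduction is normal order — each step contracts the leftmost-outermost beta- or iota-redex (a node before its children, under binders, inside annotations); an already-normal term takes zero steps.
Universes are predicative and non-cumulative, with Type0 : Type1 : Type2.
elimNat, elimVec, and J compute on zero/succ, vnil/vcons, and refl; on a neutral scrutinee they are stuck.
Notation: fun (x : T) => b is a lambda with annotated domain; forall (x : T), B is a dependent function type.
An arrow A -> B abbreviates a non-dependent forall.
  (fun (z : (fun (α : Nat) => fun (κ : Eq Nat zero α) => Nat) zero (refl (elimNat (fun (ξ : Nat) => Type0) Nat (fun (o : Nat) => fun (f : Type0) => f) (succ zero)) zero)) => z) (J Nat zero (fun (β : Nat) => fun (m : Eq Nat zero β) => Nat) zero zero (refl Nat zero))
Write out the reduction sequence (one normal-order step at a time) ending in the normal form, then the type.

normal-order reduction sequence:
  (fun (z : (fun (α : Nat) => fun (κ : Eq Nat zero α) => Nat) zero (refl (elimNat (fun (ξ : Nat) => Type0) Nat (fun (o : Nat) => fun (f : Type0) => f) (succ zero)) zero)) => z) (J Nat zero (fun (β : Nat) => fun (m : Eq Nat zero β) => Nat) zero zero (refl Nat zero))
  ~> J Nat zero (fun (z : Nat) => fun (α : Eq Nat zero z) => Nat) zero zero (refl Nat zero)
  ~> zero
type:
  Nat


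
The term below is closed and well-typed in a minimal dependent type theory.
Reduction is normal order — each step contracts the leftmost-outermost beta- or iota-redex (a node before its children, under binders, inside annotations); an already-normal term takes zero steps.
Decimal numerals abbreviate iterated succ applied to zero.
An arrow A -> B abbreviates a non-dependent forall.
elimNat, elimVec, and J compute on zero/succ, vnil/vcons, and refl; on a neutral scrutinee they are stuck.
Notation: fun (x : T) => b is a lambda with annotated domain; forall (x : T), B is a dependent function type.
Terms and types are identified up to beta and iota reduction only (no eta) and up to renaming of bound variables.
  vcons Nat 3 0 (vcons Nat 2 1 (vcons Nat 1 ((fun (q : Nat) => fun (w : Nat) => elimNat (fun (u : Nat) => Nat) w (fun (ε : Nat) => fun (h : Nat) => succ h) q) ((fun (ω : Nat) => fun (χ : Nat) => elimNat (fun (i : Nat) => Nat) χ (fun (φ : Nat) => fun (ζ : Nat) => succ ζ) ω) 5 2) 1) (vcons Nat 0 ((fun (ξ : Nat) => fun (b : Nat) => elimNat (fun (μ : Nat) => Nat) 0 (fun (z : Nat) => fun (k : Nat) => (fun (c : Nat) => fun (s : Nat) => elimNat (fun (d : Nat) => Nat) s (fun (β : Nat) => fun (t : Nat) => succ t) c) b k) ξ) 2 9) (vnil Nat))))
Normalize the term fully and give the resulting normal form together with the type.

normal form:
  vcons Nat 3 0 (vcons Nat 2 1 (vcons Nat 1 8 (vcons Nat 0 18 (vnil Nat))))
type:
  Vec Nat 4
observation: the term reaches its normal form after 111 normal-order steps.


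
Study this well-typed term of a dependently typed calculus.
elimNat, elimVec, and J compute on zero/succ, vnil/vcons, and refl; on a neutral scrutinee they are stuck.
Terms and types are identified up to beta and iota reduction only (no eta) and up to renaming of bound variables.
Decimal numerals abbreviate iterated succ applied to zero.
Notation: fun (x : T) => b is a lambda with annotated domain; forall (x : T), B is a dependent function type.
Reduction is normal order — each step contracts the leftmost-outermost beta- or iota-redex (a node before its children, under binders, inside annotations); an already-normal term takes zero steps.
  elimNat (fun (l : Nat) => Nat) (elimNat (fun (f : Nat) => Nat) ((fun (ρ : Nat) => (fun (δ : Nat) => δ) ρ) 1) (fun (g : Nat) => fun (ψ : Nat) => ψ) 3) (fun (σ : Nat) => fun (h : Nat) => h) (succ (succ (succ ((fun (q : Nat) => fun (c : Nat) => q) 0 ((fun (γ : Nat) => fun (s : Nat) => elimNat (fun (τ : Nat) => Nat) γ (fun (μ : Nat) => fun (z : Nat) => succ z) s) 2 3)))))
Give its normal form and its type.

normal form:
  1
the term's type:
  Nat


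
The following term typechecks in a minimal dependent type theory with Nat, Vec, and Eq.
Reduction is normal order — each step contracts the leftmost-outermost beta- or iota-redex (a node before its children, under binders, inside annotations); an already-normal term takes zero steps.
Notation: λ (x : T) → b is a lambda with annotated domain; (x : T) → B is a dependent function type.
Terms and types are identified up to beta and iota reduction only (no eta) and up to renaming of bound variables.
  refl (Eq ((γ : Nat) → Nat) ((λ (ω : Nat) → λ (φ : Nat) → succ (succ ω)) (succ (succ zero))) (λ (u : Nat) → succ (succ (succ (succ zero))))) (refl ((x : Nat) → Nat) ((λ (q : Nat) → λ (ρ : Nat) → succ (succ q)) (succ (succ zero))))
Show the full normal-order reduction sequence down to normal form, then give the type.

normal-order reduction:
  refl (Eq ((γ : Nat) → Nat) ((λ (ω : Nat) → λ (φ : Nat) → succ (succ ω)) (succ (succ zero))) (λ (u : Nat) → succ (succ (succ (succ zero))))) (refl ((x : Nat) → Nat) ((λ (q : Nat) → λ (ρ : Nat) → succ (succ q)) (succ (succ zero))))
  ~> refl (Eq ((γ : Nat) → Nat) (λ (ω : Nat) → succ (succ (succ (succ zero)))) (λ (φ : Nat) → succ (succ (succ (succ zero))))) (refl ((u : Nat) → Nat) ((λ (x : Nat) → λ (q : Nat) → succ (succ x)) (succ (succ zero))))
  ~> refl (Eq ((γ : Nat) → Nat) (λ (ω : Nat) → succ (succ (succ (succ zero)))) (λ (φ : Nat) → succ (succ (succ (succ zero))))) (refl ((u : Nat) → Nat) (λ (x : Nat) → succ (succ (succ (succ zero)))))
inferred type:
  Eq (Eq ((γ : Nat) → Nat) (λ (ω : Nat) → succ (succ (succ (succ zero)))) (λ (φ : Nat) → succ (succ (succ (succ zero))))) (refl ((u : Nat) → Nat) (λ (x : Nat) → succ (succ (succ (succ zero))))) (refl ((q : Nat) → Nat) (λ (ρ : Nat) → succ (succ (succ (succ zero)))))


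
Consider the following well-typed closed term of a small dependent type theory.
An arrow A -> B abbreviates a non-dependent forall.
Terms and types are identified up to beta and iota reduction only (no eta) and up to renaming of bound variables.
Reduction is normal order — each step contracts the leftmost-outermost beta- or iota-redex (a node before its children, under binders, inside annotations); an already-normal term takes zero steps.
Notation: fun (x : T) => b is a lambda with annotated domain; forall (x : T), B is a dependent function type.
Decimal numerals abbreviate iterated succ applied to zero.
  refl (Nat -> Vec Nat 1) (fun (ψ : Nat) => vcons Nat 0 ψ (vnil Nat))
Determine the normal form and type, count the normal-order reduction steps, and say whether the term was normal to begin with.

resulting normal form:
  refl (Nat -> Vec Nat 1) (fun (ψ : Nat) => vcons Nat 0 ψ (vnil Nat))
the term's type:
  Eq (Nat -> Vec Nat 1) (fun (ψ : Nat) => vcons Nat 0 ψ (vnil Nat)) (fun (φ : Nat) => vcons Nat 0 φ (vnil Nat))
normal-order step count: 0
started in normal form: yes


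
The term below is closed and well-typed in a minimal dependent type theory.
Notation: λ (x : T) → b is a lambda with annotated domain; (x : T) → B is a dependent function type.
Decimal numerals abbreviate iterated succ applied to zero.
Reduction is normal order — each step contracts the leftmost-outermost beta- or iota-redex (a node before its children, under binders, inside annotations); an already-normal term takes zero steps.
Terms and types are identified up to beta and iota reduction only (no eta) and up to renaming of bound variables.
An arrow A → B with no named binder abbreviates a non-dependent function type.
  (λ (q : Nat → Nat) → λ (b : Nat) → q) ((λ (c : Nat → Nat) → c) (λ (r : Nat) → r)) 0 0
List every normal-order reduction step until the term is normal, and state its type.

normal-order reduction sequence:
  (λ (q : Nat → Nat) → λ (b : Nat) → q) ((λ (c : Nat → Nat) → c) (λ (r : Nat) → r)) 0 0
  ~> (λ (q : Nat) → (λ (b : Nat → Nat) → b) (λ (c : Nat) → c)) 0 0
  ~> (λ (q : Nat → Nat) → q) (λ (b : Nat) → b) 0
  ~> (λ (q : Nat) → q) 0
  ~> 0
type:
  Nat


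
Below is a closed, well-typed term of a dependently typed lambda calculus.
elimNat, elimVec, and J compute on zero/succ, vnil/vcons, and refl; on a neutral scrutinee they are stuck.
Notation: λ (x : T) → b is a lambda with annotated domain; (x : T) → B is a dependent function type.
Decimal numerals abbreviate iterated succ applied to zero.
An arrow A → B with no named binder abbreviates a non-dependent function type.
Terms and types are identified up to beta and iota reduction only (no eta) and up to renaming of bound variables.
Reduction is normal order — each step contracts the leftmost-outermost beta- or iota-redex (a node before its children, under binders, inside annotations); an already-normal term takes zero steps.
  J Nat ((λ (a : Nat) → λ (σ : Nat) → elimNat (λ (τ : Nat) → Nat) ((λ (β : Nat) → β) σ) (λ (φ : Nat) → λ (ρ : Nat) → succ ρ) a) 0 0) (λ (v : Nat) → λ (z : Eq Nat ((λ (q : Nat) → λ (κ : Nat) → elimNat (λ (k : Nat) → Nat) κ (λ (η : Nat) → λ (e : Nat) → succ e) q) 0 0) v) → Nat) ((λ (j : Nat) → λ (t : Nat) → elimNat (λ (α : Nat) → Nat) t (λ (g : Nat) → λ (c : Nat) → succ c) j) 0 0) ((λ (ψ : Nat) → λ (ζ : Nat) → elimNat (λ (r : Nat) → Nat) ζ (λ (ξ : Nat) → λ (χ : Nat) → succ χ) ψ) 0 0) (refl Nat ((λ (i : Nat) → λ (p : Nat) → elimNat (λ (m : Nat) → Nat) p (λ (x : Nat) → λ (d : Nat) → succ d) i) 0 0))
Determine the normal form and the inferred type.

resulting normal form:
  0
inferred type:
  Nat
observation: normalization takes exactly 4 steps under the normal-order strategy.


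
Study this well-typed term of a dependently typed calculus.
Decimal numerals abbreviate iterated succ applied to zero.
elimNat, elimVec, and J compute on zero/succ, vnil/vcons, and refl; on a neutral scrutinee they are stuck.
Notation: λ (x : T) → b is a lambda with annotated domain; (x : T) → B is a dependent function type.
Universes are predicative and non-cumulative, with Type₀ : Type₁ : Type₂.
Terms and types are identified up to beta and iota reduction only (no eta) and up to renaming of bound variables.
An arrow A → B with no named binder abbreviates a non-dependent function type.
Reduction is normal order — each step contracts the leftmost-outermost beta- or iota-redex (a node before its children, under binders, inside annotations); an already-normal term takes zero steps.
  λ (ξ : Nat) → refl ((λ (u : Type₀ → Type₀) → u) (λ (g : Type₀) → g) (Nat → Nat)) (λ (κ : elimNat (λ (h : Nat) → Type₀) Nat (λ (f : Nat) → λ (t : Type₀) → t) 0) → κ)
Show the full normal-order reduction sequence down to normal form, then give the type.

normal-order reduction:
  λ (ξ : Nat) → refl ((λ (u : Type₀ → Type₀) → u) (λ (g : Type₀) → g) (Nat → Nat)) (λ (κ : elimNat (λ (h : Nat) → Type₀) Nat (λ (f : Nat) → λ (t : Type₀) → t) 0) → κ)
  ~> λ (ξ : Nat) → refl ((λ (u : Type₀) → u) (Nat → Nat)) (λ (g : elimNat (λ (κ : Nat) → Type₀) Nat (λ (h : Nat) → λ (f : Type₀) → f) 0) → g)
  ~> λ (ξ : Nat) → refl (Nat → Nat) (λ (u : elimNat (λ (g : Nat) → Type₀) Nat (λ (κ : Nat) → λ (h : Type₀) → h) 0) → u)
  ~> λ (ξ : Nat) → refl (Nat → Nat) (λ (u : Nat) → u)
inferred type:
  Nat → Eq (Nat → Nat) (λ (ξ : Nat) → ξ) (λ (u : Nat) → u)


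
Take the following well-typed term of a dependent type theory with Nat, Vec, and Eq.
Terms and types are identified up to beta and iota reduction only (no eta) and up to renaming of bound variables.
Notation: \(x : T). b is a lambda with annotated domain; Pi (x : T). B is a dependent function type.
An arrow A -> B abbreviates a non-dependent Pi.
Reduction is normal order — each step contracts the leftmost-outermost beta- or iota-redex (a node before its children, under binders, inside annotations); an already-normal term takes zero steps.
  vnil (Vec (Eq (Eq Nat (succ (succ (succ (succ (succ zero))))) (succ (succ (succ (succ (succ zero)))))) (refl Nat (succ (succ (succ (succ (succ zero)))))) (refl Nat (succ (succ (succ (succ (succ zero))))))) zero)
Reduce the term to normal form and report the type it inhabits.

normal form:
  vnil (Vec (Eq (Eq Nat (succ (succ (succ (succ (succ zero))))) (succ (succ (succ (succ (succ zero)))))) (refl Nat (succ (succ (succ (succ (succ zero)))))) (refl Nat (succ (succ (succ (succ (succ zero))))))) zero)
inferred type:
  Vec (Vec (Eq (Eq Nat (succ (succ (succ (succ (succ zero))))) (succ (succ (succ (succ (succ zero)))))) (refl Nat (succ (succ (succ (succ (succ zero)))))) (refl Nat (succ (succ (succ (succ (succ zero))))))) zero) zero
observation: the term is already in normal form.


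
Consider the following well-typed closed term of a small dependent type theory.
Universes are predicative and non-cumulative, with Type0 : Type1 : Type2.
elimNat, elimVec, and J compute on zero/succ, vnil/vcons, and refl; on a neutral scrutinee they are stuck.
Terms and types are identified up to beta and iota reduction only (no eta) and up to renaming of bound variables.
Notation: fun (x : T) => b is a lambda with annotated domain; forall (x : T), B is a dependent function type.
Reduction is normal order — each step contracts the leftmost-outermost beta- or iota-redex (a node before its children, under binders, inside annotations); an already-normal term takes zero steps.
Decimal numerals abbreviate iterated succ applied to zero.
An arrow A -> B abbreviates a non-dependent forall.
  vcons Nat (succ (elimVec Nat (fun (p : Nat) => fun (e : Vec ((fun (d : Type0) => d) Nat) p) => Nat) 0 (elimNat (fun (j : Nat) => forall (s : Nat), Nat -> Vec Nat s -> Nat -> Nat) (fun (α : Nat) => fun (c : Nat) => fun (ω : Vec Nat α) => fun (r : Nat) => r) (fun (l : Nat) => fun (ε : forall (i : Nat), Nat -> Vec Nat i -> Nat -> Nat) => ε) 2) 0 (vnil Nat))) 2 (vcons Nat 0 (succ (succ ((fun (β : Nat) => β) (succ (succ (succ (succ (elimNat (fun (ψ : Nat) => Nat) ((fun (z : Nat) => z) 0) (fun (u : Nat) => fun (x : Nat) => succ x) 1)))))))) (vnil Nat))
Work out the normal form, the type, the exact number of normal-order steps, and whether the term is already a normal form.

normal form:
  vcons Nat 1 2 (vcons Nat 0 7 (vnil Nat))
the term's type:
  Vec Nat 2
reduction steps (normal order): 7
already normal: no
first redex: an elimVec iota-redex


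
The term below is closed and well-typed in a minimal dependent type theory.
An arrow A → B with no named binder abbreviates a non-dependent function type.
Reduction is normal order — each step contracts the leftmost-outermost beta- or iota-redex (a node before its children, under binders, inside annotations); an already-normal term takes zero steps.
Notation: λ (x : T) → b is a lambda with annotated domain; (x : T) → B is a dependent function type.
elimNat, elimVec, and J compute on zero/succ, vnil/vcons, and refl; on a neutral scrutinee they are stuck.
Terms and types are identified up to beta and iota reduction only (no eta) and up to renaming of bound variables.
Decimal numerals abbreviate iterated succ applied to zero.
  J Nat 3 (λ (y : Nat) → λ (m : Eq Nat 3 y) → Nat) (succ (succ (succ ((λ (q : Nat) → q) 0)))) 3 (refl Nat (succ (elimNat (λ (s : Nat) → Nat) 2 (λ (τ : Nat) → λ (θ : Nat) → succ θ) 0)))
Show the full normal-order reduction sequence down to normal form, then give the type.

reduction (normal order):
  J Nat 3 (λ (y : Nat) → λ (m : Eq Nat 3 y) → Nat) (succ (succ (succ ((λ (q : Nat) → q) 0)))) 3 (refl Nat (succ (elimNat (λ (s : Nat) → Nat) 2 (λ (τ : Nat) → λ (θ : Nat) → succ θ) 0)))
  ~> succ (succ (succ ((λ (y : Nat) → y) 0)))
  ~> 3
type:
  Nat


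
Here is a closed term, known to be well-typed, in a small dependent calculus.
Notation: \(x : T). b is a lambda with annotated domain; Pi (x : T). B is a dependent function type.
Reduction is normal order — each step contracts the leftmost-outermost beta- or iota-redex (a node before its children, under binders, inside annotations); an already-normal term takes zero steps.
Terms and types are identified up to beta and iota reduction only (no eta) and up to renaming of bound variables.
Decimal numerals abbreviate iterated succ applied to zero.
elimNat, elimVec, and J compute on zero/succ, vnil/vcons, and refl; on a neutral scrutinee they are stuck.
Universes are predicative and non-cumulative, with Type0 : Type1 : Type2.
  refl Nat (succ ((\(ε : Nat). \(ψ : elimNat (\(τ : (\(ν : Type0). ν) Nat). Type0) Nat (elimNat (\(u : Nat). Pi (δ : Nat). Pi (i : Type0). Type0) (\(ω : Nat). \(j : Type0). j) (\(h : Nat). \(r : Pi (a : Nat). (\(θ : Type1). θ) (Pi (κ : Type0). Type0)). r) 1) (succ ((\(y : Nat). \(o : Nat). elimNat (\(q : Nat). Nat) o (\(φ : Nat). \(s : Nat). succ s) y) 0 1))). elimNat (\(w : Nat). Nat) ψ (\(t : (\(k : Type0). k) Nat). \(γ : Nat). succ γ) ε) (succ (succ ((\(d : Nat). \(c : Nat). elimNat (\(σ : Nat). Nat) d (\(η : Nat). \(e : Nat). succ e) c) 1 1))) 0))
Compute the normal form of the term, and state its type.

reduced normal form:
  refl Nat 5
type:
  Eq Nat 5 5
observation: normalization takes exactly 22 steps under the normal-order strategy.


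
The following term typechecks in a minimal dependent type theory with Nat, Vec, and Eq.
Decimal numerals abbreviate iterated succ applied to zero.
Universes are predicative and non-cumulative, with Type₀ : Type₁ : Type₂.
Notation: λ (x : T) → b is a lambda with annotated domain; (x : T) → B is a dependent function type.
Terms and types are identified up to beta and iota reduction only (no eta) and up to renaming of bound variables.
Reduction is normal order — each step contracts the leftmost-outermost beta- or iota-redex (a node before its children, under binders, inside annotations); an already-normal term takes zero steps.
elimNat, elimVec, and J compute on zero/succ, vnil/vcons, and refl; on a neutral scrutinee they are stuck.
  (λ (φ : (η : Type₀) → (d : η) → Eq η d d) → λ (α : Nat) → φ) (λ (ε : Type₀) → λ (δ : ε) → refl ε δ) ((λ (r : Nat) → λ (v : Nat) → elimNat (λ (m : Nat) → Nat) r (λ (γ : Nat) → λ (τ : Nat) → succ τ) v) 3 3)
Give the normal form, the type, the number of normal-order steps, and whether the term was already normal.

resulting normal form:
  λ (φ : Type₀) → λ (η : φ) → refl φ η
inferred type:
  (φ : Type₀) → (η : φ) → Eq φ η η
normal-order step count: 2
already normal: no
first redex: a beta-redex


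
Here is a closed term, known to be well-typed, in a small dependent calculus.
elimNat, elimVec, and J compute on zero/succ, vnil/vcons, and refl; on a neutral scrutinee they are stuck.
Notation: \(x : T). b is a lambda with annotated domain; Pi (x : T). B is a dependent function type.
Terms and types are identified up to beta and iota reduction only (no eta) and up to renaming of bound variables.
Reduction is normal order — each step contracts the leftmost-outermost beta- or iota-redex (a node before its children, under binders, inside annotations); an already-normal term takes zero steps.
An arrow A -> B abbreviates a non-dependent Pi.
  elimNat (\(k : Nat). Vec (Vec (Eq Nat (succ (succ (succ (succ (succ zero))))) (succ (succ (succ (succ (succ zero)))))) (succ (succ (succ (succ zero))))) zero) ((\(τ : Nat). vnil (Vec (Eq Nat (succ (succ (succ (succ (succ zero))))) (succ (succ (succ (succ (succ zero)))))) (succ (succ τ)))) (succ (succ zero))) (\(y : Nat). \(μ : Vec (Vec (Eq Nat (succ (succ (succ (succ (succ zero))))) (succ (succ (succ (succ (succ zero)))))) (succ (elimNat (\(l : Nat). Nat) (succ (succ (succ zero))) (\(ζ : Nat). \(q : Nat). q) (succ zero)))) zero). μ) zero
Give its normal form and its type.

normal form:
  vnil (Vec (Eq Nat (succ (succ (succ (succ (succ zero))))) (succ (succ (succ (succ (succ zero)))))) (succ (succ (succ (succ zero)))))
the term's type:
  Vec (Vec (Eq Nat (succ (succ (succ (succ (succ zero))))) (succ (succ (succ (succ (succ zero)))))) (succ (succ (succ (succ zero))))) zero
observation: contracting an elimNat iota-redex first, the term normalizes in 2 steps.


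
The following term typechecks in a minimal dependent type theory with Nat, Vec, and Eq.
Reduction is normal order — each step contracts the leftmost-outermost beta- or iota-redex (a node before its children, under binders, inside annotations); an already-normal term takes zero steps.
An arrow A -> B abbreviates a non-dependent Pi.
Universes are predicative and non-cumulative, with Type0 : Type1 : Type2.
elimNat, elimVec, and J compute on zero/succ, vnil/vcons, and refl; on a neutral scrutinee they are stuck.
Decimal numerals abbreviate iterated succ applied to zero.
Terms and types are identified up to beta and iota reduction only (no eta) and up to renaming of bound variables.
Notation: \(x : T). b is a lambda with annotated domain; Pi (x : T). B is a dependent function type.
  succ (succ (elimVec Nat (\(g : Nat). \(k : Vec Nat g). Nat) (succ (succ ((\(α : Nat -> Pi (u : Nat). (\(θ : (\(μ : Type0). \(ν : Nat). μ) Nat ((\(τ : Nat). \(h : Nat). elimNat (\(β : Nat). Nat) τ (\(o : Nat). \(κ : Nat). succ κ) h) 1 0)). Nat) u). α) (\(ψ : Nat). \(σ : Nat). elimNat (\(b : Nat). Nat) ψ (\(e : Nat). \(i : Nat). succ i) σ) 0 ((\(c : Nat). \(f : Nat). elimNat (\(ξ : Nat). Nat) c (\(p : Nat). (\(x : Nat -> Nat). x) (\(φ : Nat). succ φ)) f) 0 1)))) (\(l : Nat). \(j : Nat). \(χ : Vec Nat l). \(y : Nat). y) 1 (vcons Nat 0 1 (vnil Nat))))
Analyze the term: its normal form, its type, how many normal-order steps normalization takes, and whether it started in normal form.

resulting normal form:
  5
the term's type:
  Nat
reduction steps (normal order): 20
term was already normal: no
first contracted redex: an elimVec iota-redex


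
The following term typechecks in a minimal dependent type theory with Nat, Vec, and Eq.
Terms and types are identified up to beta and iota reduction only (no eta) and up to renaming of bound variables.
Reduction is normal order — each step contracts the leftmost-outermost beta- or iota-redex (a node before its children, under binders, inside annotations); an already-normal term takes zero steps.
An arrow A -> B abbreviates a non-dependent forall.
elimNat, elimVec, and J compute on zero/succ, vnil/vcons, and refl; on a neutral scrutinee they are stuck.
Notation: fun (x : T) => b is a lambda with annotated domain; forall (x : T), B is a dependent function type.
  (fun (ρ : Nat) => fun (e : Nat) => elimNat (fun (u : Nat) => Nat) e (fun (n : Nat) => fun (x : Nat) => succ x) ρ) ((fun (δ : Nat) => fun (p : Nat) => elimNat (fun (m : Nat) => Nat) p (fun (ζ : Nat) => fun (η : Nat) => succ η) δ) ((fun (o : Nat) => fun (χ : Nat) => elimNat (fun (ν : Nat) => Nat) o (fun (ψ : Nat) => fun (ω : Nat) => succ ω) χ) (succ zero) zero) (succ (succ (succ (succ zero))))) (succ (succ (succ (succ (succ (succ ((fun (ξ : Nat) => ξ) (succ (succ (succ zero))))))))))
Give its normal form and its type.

resulting normal form:
  succ (succ (succ (succ (succ (succ (succ (succ (succ (succ (succ (succ (succ (succ zero)))))))))))))
type:
  Nat


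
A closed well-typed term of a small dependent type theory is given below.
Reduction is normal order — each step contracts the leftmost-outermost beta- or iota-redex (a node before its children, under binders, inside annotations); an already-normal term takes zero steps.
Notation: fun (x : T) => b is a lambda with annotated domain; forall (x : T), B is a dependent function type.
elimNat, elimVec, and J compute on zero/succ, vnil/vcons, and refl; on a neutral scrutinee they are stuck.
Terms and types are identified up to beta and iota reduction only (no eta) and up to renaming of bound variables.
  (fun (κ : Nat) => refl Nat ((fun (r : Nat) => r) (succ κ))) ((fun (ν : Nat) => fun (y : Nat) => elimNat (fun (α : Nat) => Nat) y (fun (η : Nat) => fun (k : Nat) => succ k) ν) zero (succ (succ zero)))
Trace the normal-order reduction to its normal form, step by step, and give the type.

normal-order reduction:
  (fun (κ : Nat) => refl Nat ((fun (r : Nat) => r) (succ κ))) ((fun (ν : Nat) => fun (y : Nat) => elimNat (fun (α : Nat) => Nat) y (fun (η : Nat) => fun (k : Nat) => succ k) ν) zero (succ (succ zero)))
  ~> refl Nat ((fun (κ : Nat) => κ) (succ ((fun (r : Nat) => fun (ν : Nat) => elimNat (fun (y : Nat) => Nat) ν (fun (α : Nat) => fun (η : Nat) => succ η) r) zero (succ (succ zero)))))
  ~> refl Nat (succ ((fun (κ : Nat) => fun (r : Nat) => elimNat (fun (ν : Nat) => Nat) r (fun (y : Nat) => fun (α : Nat) => succ α) κ) zero (succ (succ zero))))
  ~> refl Nat (succ ((fun (κ : Nat) => elimNat (fun (r : Nat) => Nat) κ (fun (ν : Nat) => fun (y : Nat) => succ y) zero) (succ (succ zero))))
  ~> refl Nat (succ (elimNat (fun (κ : Nat) => Nat) (succ (succ zero)) (fun (r : Nat) => fun (ν : Nat) => succ ν) zero))
  ~> refl Nat (succ (succ (succ zero)))
inferred type:
  Eq Nat (succ (succ (succ zero))) (succ (succ (succ zero)))


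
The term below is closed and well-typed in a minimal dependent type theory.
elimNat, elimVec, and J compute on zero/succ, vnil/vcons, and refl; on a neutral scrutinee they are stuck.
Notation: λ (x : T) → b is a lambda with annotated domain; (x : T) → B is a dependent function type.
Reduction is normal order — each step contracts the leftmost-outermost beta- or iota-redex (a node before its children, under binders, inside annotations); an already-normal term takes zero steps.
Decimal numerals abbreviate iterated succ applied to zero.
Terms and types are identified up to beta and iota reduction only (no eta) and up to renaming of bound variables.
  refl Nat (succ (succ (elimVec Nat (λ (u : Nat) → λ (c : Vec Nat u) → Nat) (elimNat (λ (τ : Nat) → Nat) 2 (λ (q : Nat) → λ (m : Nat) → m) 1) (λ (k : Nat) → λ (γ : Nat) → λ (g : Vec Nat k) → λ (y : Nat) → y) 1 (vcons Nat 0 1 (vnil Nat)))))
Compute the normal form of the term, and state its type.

resulting normal form:
  refl Nat 4
the term's type:
  Eq Nat 4 4
observation: 10 normal-order steps separate the term from its normal form.


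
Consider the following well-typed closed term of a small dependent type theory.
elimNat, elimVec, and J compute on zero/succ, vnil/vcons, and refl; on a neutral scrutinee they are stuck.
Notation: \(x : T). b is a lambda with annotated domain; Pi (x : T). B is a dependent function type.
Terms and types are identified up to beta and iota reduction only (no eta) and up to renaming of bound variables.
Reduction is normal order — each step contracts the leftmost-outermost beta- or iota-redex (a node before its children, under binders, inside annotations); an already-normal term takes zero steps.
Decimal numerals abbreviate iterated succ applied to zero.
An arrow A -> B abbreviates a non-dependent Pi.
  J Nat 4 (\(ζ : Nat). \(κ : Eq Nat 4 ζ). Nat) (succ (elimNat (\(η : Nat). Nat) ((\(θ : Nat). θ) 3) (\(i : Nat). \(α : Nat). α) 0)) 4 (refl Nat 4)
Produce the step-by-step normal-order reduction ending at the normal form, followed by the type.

normal-order reduction:
  J Nat 4 (\(ζ : Nat). \(κ : Eq Nat 4 ζ). Nat) (succ (elimNat (\(η : Nat). Nat) ((\(θ : Nat). θ) 3) (\(i : Nat). \(α : Nat). α) 0)) 4 (refl Nat 4)
  ~> succ (elimNat (\(ζ : Nat). Nat) ((\(κ : Nat). κ) 3) (\(η : Nat). \(θ : Nat). θ) 0)
  ~> succ ((\(ζ : Nat). ζ) 3)
  ~> 4
the term's type:
  Nat


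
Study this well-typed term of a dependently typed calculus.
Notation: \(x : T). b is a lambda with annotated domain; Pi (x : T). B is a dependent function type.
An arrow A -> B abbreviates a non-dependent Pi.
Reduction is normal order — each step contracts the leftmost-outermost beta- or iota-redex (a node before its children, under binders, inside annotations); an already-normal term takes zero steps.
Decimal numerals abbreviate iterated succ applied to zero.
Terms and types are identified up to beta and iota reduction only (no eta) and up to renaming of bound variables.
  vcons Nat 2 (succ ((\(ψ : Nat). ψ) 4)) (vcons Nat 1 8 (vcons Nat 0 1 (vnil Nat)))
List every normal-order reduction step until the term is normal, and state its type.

normal-order reduction sequence:
  vcons Nat 2 (succ ((\(ψ : Nat). ψ) 4)) (vcons Nat 1 8 (vcons Nat 0 1 (vnil Nat)))
  ~> vcons Nat 2 5 (vcons Nat 1 8 (vcons Nat 0 1 (vnil Nat)))
the term's type:
  Vec Nat 3


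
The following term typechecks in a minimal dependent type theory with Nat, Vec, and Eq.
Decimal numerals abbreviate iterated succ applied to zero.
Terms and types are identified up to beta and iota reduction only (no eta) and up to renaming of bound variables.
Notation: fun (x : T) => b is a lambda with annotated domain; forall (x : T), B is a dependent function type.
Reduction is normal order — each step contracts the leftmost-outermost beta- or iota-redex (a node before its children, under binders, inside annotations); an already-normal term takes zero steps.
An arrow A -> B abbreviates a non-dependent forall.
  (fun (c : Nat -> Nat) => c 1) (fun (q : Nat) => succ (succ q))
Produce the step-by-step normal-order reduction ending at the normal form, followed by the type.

normal-order reduction:
  (fun (c : Nat -> Nat) => c 1) (fun (q : Nat) => succ (succ q))
  ~> (fun (c : Nat) => succ (succ c)) 1
  ~> 3
inferred type:
  Nat


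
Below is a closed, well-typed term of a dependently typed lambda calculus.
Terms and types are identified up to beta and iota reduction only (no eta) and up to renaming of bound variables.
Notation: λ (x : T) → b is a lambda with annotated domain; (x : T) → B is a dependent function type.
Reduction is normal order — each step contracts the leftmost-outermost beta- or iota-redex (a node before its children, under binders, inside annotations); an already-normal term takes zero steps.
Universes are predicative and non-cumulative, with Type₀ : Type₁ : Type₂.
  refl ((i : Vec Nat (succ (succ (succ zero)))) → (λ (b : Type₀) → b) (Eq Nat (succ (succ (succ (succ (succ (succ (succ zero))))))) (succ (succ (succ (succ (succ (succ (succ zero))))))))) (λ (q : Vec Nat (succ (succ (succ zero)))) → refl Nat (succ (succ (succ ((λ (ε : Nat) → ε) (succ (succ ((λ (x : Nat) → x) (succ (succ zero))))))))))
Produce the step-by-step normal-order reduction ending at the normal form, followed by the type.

normal-order reduction sequence:
  refl ((i : Vec Nat (succ (succ (succ zero)))) → (λ (b : Type₀) → b) (Eq Nat (succ (succ (succ (succ (succ (succ (succ zero))))))) (succ (succ (succ (succ (succ (succ (succ zero))))))))) (λ (q : Vec Nat (succ (succ (succ zero)))) → refl Nat (succ (succ (succ ((λ (ε : Nat) → ε) (succ (succ ((λ (x : Nat) → x) (succ (succ zero))))))))))
  ~> refl ((i : Vec Nat (succ (succ (succ zero)))) → Eq Nat (succ (succ (succ (succ (succ (succ (succ zero))))))) (succ (succ (succ (succ (succ (succ (succ zero)))))))) (λ (b : Vec Nat (succ (succ (succ zero)))) → refl Nat (succ (succ (succ ((λ (q : Nat) → q) (succ (succ ((λ (ε : Nat) → ε) (succ (succ zero))))))))))
  ~> refl ((i : Vec Nat (succ (succ (succ zero)))) → Eq Nat (succ (succ (succ (succ (succ (succ (succ zero))))))) (succ (succ (succ (succ (succ (succ (succ zero)))))))) (λ (b : Vec Nat (succ (succ (succ zero)))) → refl Nat (succ (succ (succ (succ (succ ((λ (q : Nat) → q) (succ (succ zero)))))))))
  ~> refl ((i : Vec Nat (succ (succ (succ zero)))) → Eq Nat (succ (succ (succ (succ (succ (succ (succ zero))))))) (succ (succ (succ (succ (succ (succ (succ zero)))))))) (λ (b : Vec Nat (succ (succ (succ zero)))) → refl Nat (succ (succ (succ (succ (succ (succ (succ zero))))))))
type:
  Eq ((i : Vec Nat (succ (succ (succ zero)))) → Eq Nat (succ (succ (succ (succ (succ (succ (succ zero))))))) (succ (succ (succ (succ (succ (succ (succ zero)))))))) (λ (b : Vec Nat (succ (succ (succ zero)))) → refl Nat (succ (succ (succ (succ (succ (succ (succ zero)))))))) (λ (q : Vec Nat (succ (succ (succ zero)))) → refl Nat (succ (succ (succ (succ (succ (succ (succ zero))))))))


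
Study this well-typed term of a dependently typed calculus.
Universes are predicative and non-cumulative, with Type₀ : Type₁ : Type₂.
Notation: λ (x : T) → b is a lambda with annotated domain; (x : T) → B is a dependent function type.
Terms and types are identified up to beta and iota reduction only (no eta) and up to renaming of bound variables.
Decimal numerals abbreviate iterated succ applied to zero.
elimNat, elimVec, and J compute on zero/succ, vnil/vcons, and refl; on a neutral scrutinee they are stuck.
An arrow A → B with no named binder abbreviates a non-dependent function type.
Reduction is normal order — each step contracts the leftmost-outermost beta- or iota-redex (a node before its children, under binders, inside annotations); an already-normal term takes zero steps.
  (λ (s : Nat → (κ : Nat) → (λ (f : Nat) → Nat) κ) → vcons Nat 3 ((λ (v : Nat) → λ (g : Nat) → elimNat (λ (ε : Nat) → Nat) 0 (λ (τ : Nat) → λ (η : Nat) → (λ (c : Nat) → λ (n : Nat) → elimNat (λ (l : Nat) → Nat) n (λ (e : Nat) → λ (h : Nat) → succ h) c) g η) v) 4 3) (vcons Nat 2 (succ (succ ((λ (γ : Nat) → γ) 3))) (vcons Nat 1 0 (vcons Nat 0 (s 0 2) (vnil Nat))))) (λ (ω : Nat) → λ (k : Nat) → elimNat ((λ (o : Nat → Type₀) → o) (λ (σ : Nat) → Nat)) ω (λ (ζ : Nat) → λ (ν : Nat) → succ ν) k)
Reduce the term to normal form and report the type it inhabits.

normal form:
  vcons Nat 3 12 (vcons Nat 2 5 (vcons Nat 1 0 (vcons Nat 0 2 (vnil Nat))))
the term's type:
  Vec Nat 4
observation: 74 normal-order steps normalize the term, beginning with a beta-redex.


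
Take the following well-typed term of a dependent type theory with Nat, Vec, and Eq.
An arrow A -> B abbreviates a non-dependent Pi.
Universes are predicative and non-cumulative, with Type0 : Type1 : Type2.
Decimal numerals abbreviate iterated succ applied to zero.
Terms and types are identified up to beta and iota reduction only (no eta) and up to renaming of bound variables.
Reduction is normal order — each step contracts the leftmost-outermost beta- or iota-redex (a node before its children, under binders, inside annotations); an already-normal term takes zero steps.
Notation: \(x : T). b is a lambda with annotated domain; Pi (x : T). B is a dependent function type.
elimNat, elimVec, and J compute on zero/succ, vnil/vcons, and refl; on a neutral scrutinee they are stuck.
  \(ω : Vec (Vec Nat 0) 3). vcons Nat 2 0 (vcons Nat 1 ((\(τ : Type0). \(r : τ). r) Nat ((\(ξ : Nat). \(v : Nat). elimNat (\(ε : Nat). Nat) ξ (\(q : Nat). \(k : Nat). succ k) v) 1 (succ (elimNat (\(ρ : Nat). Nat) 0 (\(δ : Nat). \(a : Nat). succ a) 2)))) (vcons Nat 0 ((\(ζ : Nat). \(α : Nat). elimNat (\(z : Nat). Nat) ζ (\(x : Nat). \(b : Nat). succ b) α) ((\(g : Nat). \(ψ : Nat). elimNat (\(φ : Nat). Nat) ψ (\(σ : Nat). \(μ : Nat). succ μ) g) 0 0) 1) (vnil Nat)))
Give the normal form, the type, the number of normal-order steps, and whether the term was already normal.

reduced normal form:
  \(ω : Vec (Vec Nat 0) 3). vcons Nat 2 0 (vcons Nat 1 4 (vcons Nat 0 1 (vnil Nat)))
inferred type:
  Vec (Vec Nat 0) 3 -> Vec Nat 3
normal-order step count: 30
started in normal form: no
first contracted redex: a beta-redex


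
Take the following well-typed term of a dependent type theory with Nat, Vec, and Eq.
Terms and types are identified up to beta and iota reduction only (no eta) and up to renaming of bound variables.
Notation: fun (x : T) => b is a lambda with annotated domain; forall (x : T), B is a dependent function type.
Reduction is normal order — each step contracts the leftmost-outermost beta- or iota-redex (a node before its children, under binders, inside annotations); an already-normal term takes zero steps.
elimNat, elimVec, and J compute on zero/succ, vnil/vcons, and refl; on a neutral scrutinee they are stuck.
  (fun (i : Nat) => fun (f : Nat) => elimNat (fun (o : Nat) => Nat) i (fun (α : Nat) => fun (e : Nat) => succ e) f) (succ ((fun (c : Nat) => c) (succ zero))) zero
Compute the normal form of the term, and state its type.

resulting normal form:
  succ (succ zero)
type:
  Nat


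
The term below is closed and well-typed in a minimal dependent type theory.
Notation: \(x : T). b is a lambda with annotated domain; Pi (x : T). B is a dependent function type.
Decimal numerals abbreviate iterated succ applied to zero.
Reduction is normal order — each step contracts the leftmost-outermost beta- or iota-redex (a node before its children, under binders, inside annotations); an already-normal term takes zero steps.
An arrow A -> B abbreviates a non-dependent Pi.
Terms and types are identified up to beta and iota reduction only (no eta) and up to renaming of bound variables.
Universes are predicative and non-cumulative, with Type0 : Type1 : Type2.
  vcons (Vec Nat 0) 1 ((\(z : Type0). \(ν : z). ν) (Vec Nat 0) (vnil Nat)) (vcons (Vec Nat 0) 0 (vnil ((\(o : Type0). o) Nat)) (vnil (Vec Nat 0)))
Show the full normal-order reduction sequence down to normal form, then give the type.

normal-order reduction:
  vcons (Vec Nat 0) 1 ((\(z : Type0). \(ν : z). ν) (Vec Nat 0) (vnil Nat)) (vcons (Vec Nat 0) 0 (vnil ((\(o : Type0). o) Nat)) (vnil (Vec Nat 0)))
  ~> vcons (Vec Nat 0) 1 ((\(z : Vec Nat 0). z) (vnil Nat)) (vcons (Vec Nat 0) 0 (vnil ((\(ν : Type0). ν) Nat)) (vnil (Vec Nat 0)))
  ~> vcons (Vec Nat 0) 1 (vnil Nat) (vcons (Vec Nat 0) 0 (vnil ((\(z : Type0). z) Nat)) (vnil (Vec Nat 0)))
  ~> vcons (Vec Nat 0) 1 (vnil Nat) (vcons (Vec Nat 0) 0 (vnil Nat) (vnil (Vec Nat 0)))
type:
  Vec (Vec Nat 0) 2


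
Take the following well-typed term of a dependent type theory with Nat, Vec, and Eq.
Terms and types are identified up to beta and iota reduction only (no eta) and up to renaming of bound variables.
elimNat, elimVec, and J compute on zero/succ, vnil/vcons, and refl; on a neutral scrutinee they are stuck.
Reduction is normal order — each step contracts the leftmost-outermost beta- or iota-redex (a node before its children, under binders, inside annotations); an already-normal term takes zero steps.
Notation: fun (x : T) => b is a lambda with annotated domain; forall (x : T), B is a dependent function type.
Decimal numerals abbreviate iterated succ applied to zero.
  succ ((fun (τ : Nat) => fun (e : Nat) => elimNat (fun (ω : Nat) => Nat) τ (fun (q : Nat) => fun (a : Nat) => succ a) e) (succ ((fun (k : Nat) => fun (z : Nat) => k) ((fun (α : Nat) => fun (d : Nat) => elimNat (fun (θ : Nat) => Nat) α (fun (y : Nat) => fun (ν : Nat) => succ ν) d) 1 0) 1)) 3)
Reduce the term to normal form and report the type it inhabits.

normal form:
  6
inferred type:
  Nat
observation: reduction starts at a beta-redex, and 17 normal-order steps reach the normal form.


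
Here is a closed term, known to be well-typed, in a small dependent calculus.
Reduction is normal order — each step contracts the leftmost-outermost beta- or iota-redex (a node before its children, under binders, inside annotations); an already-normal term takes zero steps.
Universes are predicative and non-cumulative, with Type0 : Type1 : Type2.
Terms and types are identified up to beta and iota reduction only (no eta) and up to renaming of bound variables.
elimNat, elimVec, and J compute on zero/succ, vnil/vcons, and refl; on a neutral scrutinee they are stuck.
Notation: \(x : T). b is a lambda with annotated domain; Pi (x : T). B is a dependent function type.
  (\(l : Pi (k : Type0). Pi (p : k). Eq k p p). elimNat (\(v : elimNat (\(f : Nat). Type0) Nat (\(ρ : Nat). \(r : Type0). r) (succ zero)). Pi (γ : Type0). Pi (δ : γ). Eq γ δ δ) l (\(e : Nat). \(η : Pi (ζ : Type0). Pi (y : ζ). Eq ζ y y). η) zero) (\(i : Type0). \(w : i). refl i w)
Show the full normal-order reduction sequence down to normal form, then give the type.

reduction (normal order):
  (\(l : Pi (k : Type0). Pi (p : k). Eq k p p). elimNat (\(v : elimNat (\(f : Nat). Type0) Nat (\(ρ : Nat). \(r : Type0). r) (succ zero)). Pi (γ : Type0). Pi (δ : γ). Eq γ δ δ) l (\(e : Nat). \(η : Pi (ζ : Type0). Pi (y : ζ). Eq ζ y y). η) zero) (\(i : Type0). \(w : i). refl i w)
  ~> elimNat (\(l : elimNat (\(k : Nat). Type0) Nat (\(p : Nat). \(v : Type0). v) (succ zero)). Pi (f : Type0). Pi (ρ : f). Eq f ρ ρ) (\(r : Type0). \(γ : r). refl r γ) (\(δ : Nat). \(e : Pi (η : Type0). Pi (ζ : η). Eq η ζ ζ). e) zero
  ~> \(l : Type0). \(k : l). refl l k
type:
  Pi (l : Type0). Pi (k : l). Eq l k k
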